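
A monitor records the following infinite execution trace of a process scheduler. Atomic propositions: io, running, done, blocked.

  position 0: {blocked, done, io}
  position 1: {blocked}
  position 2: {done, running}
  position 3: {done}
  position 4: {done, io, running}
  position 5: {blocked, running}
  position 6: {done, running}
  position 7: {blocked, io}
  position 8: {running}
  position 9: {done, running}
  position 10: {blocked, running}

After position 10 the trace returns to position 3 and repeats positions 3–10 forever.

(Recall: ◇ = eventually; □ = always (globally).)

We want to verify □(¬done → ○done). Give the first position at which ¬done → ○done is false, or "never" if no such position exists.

7

Check ¬done → ○done at each position in order: 0 ✓, 1 ✓, 2 ✓, 3 ✓, 4 ✓, 5 ✓, 6 ✓.
At position 7 the labels are {blocked, io} and the next position 8 has {running}, so ¬done → ○done is false there. This is the first violation.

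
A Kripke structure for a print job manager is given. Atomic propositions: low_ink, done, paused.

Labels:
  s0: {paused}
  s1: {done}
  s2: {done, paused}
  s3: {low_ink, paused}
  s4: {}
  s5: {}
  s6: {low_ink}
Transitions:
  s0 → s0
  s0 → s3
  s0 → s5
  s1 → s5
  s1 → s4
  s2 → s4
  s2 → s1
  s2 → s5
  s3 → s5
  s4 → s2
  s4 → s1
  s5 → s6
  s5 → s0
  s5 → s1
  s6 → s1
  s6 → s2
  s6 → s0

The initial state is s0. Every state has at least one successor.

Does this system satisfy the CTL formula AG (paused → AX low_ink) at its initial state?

Violated

States satisfying paused → AX low_ink: {s1, s4, s5, s6}.
States satisfying AG (paused → AX low_ink): ∅.
s0 is reachable from s0 and violates paused → AX low_ink, so AG fails at s0.
s0 ∉ Sat(AG (paused → AX low_ink)).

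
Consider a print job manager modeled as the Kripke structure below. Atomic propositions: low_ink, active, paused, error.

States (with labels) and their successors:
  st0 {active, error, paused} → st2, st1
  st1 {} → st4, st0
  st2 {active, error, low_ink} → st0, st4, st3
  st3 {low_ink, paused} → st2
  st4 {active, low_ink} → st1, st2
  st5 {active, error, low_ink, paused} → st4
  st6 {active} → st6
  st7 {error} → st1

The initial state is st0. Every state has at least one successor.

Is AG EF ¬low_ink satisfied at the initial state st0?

States satisfying EF ¬low_ink: {st0, st1, st2, st3, st4, st5, st6, st7}.
States satisfying AG EF ¬low_ink: {st0, st1, st2, st3, st4, st5, st6, st7}.
Every state reachable from st0 satisfies EF ¬low_ink.
st0 ∈ Sat(AG EF ¬low_ink).

Yes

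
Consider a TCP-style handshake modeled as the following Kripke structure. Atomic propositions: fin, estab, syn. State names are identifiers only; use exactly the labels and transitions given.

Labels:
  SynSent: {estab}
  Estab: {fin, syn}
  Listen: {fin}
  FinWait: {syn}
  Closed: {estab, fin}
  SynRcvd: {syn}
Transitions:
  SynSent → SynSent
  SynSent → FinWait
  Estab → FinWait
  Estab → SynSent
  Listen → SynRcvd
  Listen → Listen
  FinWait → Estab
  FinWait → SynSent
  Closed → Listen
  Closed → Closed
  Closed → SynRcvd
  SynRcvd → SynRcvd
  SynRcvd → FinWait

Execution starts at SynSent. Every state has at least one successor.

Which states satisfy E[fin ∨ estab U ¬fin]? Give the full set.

States satisfying fin ∨ estab: {SynSent, Estab, Listen, Closed}.
States satisfying ¬fin: {SynSent, FinWait, SynRcvd}.
States satisfying E[fin ∨ estab U ¬fin]: {SynSent, Estab, Listen, FinWait, Closed, SynRcvd}.

{SynSent, Estab, Listen, FinWait, Closed, SynRcvd}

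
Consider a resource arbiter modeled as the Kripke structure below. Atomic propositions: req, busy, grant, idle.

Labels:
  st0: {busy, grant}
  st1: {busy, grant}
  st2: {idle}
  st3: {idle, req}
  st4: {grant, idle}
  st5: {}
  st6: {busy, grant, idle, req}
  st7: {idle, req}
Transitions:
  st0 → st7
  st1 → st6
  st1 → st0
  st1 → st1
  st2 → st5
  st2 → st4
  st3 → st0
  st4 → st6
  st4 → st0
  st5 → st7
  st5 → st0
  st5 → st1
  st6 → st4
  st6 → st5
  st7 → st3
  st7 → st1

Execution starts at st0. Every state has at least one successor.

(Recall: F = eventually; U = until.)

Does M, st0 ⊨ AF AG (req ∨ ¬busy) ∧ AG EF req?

States satisfying AG (req ∨ ¬busy): ∅.
States satisfying AF AG (req ∨ ¬busy): ∅.
States satisfying EF req: {st0, st1, st2, st3, st4, st5, st6, st7}.
States satisfying AG EF req: {st0, st1, st2, st3, st4, st5, st6, st7}.
States satisfying AF AG (req ∨ ¬busy) ∧ AG EF req: ∅.
st0 ∉ Sat(AF AG (req ∨ ¬busy) ∧ AG EF req).

Does not hold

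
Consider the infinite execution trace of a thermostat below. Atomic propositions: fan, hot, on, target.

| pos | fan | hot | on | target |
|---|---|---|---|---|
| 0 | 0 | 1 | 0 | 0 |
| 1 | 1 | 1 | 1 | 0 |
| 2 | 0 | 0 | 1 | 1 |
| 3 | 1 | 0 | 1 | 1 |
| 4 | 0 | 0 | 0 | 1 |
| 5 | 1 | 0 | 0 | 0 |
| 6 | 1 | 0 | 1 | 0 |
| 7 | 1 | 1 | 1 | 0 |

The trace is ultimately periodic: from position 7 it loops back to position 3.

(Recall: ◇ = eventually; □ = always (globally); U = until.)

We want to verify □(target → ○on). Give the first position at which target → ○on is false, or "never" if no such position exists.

3

Check target → ○on at each position in order: 0 ✓, 1 ✓, 2 ✓.
At position 3 the labels are {fan, on, target} and the next position 4 has {target}, so target → ○on is false there. This is the first violation.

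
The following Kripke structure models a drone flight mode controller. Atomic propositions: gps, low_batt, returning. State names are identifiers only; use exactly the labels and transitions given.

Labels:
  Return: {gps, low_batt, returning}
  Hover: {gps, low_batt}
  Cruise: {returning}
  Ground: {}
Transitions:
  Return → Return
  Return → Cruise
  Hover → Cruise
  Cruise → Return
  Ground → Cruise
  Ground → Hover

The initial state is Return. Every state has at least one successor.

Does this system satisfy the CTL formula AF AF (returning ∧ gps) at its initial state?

Holds

States satisfying AF (returning ∧ gps): {Return, Hover, Cruise, Ground}.
States satisfying AF AF (returning ∧ gps): {Return, Hover, Cruise, Ground}.
Return ∈ Sat(AF AF (returning ∧ gps)).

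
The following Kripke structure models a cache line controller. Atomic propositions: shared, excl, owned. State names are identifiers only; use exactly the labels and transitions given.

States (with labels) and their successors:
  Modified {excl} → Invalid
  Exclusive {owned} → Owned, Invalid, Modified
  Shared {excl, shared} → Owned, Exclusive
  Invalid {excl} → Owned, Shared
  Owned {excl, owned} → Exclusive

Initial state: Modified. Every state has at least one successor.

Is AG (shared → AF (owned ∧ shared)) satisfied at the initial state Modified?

No

States satisfying shared → AF (owned ∧ shared): {Modified, Exclusive, Invalid, Owned}.
States satisfying AG (shared → AF (owned ∧ shared)): ∅.
Shared is reachable from Modified and violates shared → AF (owned ∧ shared), so AG fails at Modified.
Modified ∉ Sat(AG (shared → AF (owned ∧ shared))).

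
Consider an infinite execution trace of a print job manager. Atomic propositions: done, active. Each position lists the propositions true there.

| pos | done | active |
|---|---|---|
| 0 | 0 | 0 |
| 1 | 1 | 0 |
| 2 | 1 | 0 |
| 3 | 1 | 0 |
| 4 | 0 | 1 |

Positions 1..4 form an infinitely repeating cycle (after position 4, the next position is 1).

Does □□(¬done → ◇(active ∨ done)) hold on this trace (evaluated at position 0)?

□(¬done → ◇(active ∨ done)) holds at every position 0..4, and those are all positions ever visited, so □□(¬done → ◇(active ∨ done)) holds.

Satisfied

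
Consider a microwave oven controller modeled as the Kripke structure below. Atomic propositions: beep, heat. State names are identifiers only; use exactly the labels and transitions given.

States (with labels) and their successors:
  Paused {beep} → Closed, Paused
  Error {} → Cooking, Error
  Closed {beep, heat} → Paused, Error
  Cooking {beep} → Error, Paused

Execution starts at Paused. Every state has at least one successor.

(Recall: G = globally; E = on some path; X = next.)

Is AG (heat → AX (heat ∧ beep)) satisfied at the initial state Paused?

States satisfying heat → AX (heat ∧ beep): {Paused, Error, Cooking}.
States satisfying AG (heat → AX (heat ∧ beep)): ∅.
Closed is reachable from Paused and violates heat → AX (heat ∧ beep), so AG fails at Paused.
Paused ∉ Sat(AG (heat → AX (heat ∧ beep))).

No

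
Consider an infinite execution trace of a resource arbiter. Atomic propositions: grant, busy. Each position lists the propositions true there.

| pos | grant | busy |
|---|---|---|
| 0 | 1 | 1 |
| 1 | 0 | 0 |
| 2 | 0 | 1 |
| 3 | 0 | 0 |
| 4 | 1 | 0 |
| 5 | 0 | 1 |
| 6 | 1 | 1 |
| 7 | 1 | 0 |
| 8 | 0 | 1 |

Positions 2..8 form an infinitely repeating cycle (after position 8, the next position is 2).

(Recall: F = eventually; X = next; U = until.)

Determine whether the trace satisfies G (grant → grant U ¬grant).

Yes

grant → grant U ¬grant holds at every position 0..8, and those are all positions ever visited, so G (grant → grant U ¬grant) holds.
Positions where grant holds: 0, 4, 6, 7.
Check grant U ¬grant at each: 0→ok, 4→ok, 6→ok, 7→ok.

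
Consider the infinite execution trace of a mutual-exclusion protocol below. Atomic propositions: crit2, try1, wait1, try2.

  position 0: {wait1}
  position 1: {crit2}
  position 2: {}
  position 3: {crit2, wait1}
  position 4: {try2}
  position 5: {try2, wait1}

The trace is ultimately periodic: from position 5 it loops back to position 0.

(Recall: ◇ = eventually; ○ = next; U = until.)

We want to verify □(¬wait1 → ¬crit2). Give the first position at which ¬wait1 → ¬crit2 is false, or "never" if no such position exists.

Check ¬wait1 → ¬crit2 at each position in order: 0 ✓.
At position 1 the labels are {crit2}, so ¬wait1 → ¬crit2 is false there. This is the first violation.

1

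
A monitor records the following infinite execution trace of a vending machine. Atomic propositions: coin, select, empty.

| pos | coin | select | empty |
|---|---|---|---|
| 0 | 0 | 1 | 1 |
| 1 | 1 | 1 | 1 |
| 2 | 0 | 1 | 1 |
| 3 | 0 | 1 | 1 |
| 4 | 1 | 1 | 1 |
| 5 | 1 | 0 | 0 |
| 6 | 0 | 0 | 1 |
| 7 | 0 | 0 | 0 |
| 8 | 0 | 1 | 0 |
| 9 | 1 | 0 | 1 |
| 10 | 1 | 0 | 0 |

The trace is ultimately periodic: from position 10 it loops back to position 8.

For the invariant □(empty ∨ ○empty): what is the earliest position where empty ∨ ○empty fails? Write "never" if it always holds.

7

Check empty ∨ ○empty at each position in order: 0 ✓, 1 ✓, 2 ✓, 3 ✓, 4 ✓, 5 ✓, 6 ✓.
At position 7 the labels are {} and the next position 8 has {select}, so empty ∨ ○empty is false there. This is the first violation.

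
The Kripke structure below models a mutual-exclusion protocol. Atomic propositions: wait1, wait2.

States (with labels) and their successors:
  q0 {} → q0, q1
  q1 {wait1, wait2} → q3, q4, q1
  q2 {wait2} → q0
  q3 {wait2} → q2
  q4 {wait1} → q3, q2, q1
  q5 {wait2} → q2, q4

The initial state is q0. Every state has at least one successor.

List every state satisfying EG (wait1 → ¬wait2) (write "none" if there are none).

{q0, q2, q3, q4, q5}

States satisfying wait1 → ¬wait2: {q0, q2, q3, q4, q5}.
States satisfying EG (wait1 → ¬wait2): {q0, q2, q3, q4, q5}.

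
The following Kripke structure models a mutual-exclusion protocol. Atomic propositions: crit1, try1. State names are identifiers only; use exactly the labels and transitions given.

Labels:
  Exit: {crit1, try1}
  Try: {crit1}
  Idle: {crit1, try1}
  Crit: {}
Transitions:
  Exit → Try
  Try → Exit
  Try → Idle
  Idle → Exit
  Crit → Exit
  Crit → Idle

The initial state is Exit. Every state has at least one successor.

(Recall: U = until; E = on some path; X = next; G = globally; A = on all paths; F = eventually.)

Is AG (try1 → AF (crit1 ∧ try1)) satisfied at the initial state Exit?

Holds

States satisfying try1 → AF (crit1 ∧ try1): {Exit, Try, Idle, Crit}.
States satisfying AG (try1 → AF (crit1 ∧ try1)): {Exit, Try, Idle, Crit}.
Every state reachable from Exit satisfies try1 → AF (crit1 ∧ try1).
Exit ∈ Sat(AG (try1 → AF (crit1 ∧ try1))).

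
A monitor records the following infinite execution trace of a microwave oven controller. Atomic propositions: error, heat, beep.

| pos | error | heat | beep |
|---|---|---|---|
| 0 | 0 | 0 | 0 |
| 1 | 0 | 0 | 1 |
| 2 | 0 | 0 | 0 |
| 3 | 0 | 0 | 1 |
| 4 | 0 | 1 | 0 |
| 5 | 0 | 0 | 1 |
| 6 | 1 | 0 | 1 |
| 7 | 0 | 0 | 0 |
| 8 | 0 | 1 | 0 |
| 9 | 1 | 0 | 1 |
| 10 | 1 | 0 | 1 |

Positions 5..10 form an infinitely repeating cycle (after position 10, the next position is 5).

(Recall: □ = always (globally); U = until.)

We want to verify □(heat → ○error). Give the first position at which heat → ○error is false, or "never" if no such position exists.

4

Check heat → ○error at each position in order: 0 ✓, 1 ✓, 2 ✓, 3 ✓.
At position 4 the labels are {heat} and the next position 5 has {beep}, so heat → ○error is false there. This is the first violation.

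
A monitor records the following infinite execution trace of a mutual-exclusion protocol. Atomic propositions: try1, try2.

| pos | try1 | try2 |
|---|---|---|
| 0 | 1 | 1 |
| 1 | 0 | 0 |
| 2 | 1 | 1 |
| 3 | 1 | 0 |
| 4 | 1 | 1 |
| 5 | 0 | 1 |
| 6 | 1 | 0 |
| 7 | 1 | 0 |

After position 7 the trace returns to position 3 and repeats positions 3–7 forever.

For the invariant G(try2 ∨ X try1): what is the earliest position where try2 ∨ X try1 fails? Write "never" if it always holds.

try2 ∨ X try1 holds at every position 0..7, and those are all the positions the trace ever visits, so the invariant G(try2 ∨ X try1) is never violated.

never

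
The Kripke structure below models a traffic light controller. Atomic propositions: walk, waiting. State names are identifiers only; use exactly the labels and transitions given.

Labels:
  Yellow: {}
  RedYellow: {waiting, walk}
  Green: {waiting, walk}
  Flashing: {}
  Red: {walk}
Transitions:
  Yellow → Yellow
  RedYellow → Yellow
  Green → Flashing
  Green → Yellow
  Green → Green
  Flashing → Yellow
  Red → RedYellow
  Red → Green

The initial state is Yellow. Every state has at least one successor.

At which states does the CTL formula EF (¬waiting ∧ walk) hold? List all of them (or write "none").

{Red}

States satisfying ¬waiting ∧ walk: {Red}.
States satisfying EF (¬waiting ∧ walk): {Red}.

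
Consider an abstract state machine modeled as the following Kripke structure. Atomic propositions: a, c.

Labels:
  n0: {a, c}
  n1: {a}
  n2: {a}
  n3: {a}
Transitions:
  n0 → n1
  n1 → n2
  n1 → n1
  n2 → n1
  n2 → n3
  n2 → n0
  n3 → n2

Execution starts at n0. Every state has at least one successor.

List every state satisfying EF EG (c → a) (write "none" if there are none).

{n0, n1, n2, n3}

States satisfying EG (c → a): {n0, n1, n2, n3}.
States satisfying EF EG (c → a): {n0, n1, n2, n3}.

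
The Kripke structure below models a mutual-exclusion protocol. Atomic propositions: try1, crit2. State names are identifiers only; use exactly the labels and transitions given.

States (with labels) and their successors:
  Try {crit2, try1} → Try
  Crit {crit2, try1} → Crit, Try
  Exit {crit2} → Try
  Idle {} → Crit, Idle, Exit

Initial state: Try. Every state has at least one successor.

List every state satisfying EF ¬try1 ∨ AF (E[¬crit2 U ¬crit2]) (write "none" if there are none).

States satisfying ¬try1: {Exit, Idle}.
States satisfying EF ¬try1: {Exit, Idle}.
States satisfying E[¬crit2 U ¬crit2]: {Idle}.
States satisfying AF (E[¬crit2 U ¬crit2]): {Idle}.
States satisfying EF ¬try1 ∨ AF (E[¬crit2 U ¬crit2]): {Exit, Idle}.

{Exit, Idle}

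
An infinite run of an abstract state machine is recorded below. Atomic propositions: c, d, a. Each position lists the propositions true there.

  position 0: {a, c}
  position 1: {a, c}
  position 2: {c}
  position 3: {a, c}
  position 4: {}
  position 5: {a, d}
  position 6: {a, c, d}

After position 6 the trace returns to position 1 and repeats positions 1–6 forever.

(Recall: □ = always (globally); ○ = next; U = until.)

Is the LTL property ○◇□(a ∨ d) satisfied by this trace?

The position after 0 is 1; ◇□(a ∨ d) is false there.

No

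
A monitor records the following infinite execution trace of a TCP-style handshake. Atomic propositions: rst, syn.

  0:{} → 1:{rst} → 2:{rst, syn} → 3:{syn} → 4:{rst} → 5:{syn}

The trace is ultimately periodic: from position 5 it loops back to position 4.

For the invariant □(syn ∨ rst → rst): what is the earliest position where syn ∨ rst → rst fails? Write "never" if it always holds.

3

Check syn ∨ rst → rst at each position in order: 0 ✓, 1 ✓, 2 ✓.
At position 3 the labels are {syn}, so syn ∨ rst → rst is false there. This is the first violation.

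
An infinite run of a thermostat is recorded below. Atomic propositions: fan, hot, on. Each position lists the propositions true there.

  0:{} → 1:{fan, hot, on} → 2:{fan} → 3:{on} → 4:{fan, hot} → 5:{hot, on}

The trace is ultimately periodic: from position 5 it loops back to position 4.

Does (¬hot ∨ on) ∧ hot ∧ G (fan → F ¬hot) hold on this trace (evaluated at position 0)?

Violated

fan → F ¬hot must hold at every position from 0 onward. It fails at position 4, so G (fan → F ¬hot) is false.
Positions where fan holds: 1, 2, 4.
Check F ¬hot at each: 1→ok, 2→ok, 4→fails.
At position 0: (¬hot ∨ on) ∧ hot is false; G (fan → F ¬hot) is false; so (¬hot ∨ on) ∧ hot ∧ G (fan → F ¬hot) is false.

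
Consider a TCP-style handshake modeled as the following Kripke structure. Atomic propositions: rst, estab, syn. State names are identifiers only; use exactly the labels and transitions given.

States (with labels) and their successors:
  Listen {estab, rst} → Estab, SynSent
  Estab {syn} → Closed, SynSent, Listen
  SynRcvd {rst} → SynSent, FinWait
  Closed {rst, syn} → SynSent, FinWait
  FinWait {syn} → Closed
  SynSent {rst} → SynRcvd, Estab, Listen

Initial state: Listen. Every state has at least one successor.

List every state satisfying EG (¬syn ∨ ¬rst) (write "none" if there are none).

{Listen, Estab, SynRcvd, SynSent}

States satisfying ¬syn ∨ ¬rst: {Listen, Estab, SynRcvd, FinWait, SynSent}.
States satisfying EG (¬syn ∨ ¬rst): {Listen, Estab, SynRcvd, SynSent}.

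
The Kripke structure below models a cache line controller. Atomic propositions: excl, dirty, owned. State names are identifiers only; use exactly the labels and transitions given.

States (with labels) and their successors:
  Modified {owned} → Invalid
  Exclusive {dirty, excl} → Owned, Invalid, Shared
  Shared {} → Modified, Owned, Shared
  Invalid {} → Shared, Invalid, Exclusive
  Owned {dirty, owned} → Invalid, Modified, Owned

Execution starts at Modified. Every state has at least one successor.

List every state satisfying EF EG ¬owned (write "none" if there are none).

States satisfying EG ¬owned: {Exclusive, Shared, Invalid}.
States satisfying EF EG ¬owned: {Modified, Exclusive, Shared, Invalid, Owned}.

{Modified, Exclusive, Shared, Invalid, Owned}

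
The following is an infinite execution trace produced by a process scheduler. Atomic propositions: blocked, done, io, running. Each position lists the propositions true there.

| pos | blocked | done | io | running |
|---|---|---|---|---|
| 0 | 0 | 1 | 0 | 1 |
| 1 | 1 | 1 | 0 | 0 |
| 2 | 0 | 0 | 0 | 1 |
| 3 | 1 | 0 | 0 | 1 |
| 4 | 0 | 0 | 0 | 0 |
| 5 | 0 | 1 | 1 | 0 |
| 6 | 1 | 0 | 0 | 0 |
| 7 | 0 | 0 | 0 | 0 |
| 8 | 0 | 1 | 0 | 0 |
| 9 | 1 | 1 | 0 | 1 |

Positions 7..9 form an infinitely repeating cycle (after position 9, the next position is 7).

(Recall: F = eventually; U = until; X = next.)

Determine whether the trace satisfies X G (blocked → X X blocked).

Does not hold

The position after 0 is 1; G (blocked → X X blocked) is false there.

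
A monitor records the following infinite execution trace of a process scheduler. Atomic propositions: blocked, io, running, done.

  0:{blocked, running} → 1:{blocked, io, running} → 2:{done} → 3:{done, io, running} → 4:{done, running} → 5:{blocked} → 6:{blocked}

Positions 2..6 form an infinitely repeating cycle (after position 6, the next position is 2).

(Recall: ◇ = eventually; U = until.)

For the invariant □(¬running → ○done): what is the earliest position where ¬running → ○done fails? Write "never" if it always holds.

5

Check ¬running → ○done at each position in order: 0 ✓, 1 ✓, 2 ✓, 3 ✓, 4 ✓.
At position 5 the labels are {blocked} and the next position 6 has {blocked}, so ¬running → ○done is false there. This is the first violation.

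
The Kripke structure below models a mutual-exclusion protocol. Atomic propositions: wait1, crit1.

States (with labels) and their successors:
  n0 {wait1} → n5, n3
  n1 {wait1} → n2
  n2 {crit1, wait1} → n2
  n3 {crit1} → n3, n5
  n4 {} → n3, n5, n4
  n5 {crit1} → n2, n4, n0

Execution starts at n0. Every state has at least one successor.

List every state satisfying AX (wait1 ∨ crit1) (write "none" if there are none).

States satisfying wait1 ∨ crit1: {n0, n1, n2, n3, n5}.
States satisfying AX (wait1 ∨ crit1): {n0, n1, n2, n3}.

{n0, n1, n2, n3}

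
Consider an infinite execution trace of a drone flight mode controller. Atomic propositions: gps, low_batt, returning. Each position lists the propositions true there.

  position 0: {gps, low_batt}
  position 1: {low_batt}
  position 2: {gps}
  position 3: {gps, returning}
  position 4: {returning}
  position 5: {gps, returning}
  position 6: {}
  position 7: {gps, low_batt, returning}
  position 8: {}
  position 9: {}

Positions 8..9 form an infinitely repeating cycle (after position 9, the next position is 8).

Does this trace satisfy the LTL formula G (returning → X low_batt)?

returning → X low_batt must hold at every position from 0 onward. It fails at position 3, so G (returning → X low_batt) is false.
Positions where returning holds: 3, 4, 5, 7.
Check X low_batt at each: 3→fails, 4→fails, 5→fails, 7→fails.

No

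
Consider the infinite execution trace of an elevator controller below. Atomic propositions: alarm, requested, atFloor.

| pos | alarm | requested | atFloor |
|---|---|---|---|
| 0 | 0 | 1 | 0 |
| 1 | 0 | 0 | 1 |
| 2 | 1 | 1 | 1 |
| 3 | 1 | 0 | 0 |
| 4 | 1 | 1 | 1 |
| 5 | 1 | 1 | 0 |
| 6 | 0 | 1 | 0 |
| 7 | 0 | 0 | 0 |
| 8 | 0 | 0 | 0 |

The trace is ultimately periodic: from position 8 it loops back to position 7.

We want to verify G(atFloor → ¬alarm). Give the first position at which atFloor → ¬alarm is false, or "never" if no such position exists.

Check atFloor → ¬alarm at each position in order: 0 ✓, 1 ✓.
At position 2 the labels are {alarm, atFloor, requested}, so atFloor → ¬alarm is false there. This is the first violation.

2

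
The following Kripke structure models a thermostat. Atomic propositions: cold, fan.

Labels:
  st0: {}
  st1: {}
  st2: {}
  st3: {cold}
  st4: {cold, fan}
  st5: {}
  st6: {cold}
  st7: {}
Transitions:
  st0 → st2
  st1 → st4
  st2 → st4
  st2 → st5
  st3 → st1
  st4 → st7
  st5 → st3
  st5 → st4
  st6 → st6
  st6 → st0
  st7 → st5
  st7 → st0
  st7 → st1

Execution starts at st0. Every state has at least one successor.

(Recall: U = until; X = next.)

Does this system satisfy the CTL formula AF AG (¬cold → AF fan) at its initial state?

States satisfying AG (¬cold → AF fan): {st0, st1, st2, st3, st4, st5, st6, st7}.
States satisfying AF AG (¬cold → AF fan): {st0, st1, st2, st3, st4, st5, st6, st7}.
st0 ∈ Sat(AF AG (¬cold → AF fan)).

Satisfied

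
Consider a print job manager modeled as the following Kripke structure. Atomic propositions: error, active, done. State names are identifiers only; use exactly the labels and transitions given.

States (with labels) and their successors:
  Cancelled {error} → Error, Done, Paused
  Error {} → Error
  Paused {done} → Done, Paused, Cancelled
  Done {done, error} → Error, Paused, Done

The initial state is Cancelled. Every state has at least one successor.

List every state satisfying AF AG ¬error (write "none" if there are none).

{Error}

States satisfying AG ¬error: {Error}.
States satisfying AF AG ¬error: {Error}.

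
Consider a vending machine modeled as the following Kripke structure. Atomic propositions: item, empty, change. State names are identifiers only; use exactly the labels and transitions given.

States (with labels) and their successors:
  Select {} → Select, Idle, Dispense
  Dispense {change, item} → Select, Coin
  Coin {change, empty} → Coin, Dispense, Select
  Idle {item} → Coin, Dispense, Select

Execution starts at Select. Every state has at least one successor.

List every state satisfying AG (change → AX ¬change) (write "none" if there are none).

States satisfying change → AX ¬change: {Select, Idle}.
States satisfying AG (change → AX ¬change): ∅.

none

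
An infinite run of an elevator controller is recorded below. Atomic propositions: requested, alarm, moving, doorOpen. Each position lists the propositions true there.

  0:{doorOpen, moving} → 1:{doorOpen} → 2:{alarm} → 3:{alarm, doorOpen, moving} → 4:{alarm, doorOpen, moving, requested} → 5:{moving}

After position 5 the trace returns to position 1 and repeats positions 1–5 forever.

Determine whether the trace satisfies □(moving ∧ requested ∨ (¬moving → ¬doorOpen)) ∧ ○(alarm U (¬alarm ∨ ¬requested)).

Violated

moving ∧ requested ∨ (¬moving → ¬doorOpen) must hold at every position from 0 onward. It fails at position 1, so □(moving ∧ requested ∨ (¬moving → ¬doorOpen)) is false.
The position after 0 is 1; alarm U (¬alarm ∨ ¬requested) is true there.
At position 0: □(moving ∧ requested ∨ (¬moving → ¬doorOpen)) is false; ○(alarm U (¬alarm ∨ ¬requested)) is true; so □(moving ∧ requested ∨ (¬moving → ¬doorOpen)) ∧ ○(alarm U (¬alarm ∨ ¬requested)) is false.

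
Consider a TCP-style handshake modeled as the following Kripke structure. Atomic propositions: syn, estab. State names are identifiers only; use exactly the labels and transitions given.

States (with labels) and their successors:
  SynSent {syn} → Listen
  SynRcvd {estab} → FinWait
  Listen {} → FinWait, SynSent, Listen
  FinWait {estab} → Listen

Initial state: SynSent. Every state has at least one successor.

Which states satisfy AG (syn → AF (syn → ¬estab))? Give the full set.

States satisfying syn → AF (syn → ¬estab): {SynSent, SynRcvd, Listen, FinWait}.
States satisfying AG (syn → AF (syn → ¬estab)): {SynSent, SynRcvd, Listen, FinWait}.

{SynSent, SynRcvd, Listen, FinWait}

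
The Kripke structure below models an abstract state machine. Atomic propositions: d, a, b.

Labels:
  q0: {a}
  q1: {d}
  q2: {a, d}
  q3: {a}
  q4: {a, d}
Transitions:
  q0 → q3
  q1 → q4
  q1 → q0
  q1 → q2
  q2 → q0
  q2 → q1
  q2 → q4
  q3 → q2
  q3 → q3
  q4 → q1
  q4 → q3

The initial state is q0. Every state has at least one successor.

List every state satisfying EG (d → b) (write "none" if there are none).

{q0, q3}

States satisfying d → b: {q0, q3}.
States satisfying EG (d → b): {q0, q3}.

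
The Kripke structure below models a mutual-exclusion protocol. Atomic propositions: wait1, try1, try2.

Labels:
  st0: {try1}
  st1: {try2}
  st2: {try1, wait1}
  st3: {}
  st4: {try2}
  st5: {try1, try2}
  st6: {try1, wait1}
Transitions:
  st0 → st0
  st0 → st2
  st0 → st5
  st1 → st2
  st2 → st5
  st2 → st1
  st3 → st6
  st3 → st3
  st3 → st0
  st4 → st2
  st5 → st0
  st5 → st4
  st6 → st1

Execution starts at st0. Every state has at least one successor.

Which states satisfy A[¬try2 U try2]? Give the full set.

States satisfying ¬try2: {st0, st2, st3, st6}.
States satisfying try2: {st1, st4, st5}.
States satisfying A[¬try2 U try2]: {st1, st2, st4, st5, st6}.

{st1, st2, st4, st5, st6}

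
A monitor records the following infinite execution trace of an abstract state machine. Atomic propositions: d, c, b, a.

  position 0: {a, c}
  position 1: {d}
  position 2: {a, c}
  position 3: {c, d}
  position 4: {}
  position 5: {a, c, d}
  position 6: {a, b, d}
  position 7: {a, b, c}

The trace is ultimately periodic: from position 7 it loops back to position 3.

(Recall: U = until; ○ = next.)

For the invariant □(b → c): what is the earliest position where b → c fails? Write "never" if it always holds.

6

Check b → c at each position in order: 0 ✓, 1 ✓, 2 ✓, 3 ✓, 4 ✓, 5 ✓.
At position 6 the labels are {a, b, d}, so b → c is false there. This is the first violation.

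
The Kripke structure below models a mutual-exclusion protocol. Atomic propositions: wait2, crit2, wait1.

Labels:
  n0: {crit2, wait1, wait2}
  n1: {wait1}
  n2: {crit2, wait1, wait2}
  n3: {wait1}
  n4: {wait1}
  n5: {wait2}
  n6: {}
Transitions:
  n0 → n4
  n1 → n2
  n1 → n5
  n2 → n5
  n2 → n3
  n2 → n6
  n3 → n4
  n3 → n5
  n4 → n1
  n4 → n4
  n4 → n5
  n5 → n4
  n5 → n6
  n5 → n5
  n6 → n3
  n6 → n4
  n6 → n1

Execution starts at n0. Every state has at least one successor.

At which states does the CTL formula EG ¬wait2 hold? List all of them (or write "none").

{n3, n4, n6}

States satisfying ¬wait2: {n1, n3, n4, n6}.
States satisfying EG ¬wait2: {n3, n4, n6}.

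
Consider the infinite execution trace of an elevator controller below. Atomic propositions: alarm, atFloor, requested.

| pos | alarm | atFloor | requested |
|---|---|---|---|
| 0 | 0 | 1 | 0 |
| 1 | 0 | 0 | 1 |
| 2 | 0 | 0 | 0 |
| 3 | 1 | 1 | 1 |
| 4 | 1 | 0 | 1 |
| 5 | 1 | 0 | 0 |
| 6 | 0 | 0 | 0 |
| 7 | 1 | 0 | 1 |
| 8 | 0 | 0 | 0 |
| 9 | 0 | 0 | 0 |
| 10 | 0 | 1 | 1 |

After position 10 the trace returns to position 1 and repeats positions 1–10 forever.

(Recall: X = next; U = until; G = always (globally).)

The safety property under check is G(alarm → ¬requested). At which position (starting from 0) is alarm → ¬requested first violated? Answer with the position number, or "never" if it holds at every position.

Check alarm → ¬requested at each position in order: 0 ✓, 1 ✓, 2 ✓.
At position 3 the labels are {alarm, atFloor, requested}, so alarm → ¬requested is false there. This is the first violation.

3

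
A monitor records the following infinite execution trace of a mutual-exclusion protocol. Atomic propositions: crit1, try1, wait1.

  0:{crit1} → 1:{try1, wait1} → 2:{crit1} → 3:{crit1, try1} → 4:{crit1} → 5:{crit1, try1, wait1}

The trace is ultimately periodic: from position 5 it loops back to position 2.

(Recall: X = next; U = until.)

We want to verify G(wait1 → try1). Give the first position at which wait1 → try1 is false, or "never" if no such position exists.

never

wait1 → try1 holds at every position 0..5, and those are all the positions the trace ever visits, so the invariant G(wait1 → try1) is never violated.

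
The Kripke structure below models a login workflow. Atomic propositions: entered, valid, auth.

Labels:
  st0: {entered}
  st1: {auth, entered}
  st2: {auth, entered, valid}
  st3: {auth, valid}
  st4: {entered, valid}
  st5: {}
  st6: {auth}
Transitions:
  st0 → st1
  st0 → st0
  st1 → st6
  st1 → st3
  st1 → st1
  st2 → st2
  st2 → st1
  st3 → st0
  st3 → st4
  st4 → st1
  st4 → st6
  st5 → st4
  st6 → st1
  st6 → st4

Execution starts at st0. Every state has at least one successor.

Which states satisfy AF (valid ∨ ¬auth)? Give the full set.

{st0, st2, st3, st4, st5}

States satisfying valid ∨ ¬auth: {st0, st2, st3, st4, st5}.
States satisfying AF (valid ∨ ¬auth): {st0, st2, st3, st4, st5}.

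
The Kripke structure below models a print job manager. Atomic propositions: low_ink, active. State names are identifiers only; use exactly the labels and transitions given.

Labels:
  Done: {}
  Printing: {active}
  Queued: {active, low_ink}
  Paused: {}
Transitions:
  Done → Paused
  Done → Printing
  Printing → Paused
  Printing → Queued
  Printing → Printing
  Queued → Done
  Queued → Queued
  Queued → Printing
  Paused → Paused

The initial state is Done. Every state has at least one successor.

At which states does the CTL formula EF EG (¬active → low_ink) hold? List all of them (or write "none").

States satisfying EG (¬active → low_ink): {Printing, Queued}.
States satisfying EF EG (¬active → low_ink): {Done, Printing, Queued}.

{Done, Printing, Queued}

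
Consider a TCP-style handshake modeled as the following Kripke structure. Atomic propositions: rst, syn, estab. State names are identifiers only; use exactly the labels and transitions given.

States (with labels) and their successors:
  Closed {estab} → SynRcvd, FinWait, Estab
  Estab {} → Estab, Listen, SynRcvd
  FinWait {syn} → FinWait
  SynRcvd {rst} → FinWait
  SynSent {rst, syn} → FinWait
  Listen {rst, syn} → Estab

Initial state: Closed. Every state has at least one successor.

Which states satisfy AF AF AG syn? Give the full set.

{FinWait, SynRcvd, SynSent}

States satisfying AF AG syn: {FinWait, SynRcvd, SynSent}.
States satisfying AF AF AG syn: {FinWait, SynRcvd, SynSent}.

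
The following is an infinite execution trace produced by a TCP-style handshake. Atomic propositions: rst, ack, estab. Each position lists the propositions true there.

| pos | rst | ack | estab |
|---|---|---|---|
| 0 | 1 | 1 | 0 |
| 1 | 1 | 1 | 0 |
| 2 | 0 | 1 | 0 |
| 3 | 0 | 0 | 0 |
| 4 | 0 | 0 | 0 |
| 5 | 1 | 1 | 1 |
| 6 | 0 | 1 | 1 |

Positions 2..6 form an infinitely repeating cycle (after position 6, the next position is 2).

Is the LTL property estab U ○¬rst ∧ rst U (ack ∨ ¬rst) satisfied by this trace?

Walking from position 0: at position 0, ○¬rst has not yet held and estab fails, so estab U ○¬rst is false.
Walking from position 0: ack ∨ ¬rst first holds at position 0, and rst holds at every earlier position along the way, so rst U (ack ∨ ¬rst) holds.
At position 0: estab U ○¬rst is false; rst U (ack ∨ ¬rst) is true; so estab U ○¬rst ∧ rst U (ack ∨ ¬rst) is false.

Violated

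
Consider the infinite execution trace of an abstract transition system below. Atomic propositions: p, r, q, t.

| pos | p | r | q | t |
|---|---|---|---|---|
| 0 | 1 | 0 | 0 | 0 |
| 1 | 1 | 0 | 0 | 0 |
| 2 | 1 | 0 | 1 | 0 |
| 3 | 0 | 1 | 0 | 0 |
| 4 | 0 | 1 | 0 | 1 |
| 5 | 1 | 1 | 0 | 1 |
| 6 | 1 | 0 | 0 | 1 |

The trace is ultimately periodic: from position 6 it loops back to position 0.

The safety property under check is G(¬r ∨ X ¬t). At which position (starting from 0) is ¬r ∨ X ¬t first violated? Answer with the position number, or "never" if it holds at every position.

3

Check ¬r ∨ X ¬t at each position in order: 0 ✓, 1 ✓, 2 ✓.
At position 3 the labels are {r} and the next position 4 has {r, t}, so ¬r ∨ X ¬t is false there. This is the first violation.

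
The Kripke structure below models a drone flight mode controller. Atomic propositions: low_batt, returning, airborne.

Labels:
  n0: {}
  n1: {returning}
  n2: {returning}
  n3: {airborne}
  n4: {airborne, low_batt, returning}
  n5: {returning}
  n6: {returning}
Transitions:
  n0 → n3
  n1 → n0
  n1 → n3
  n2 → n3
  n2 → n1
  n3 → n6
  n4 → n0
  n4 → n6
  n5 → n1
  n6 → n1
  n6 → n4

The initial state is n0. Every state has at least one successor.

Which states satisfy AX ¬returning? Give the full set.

States satisfying ¬returning: {n0, n3}.
States satisfying AX ¬returning: {n0, n1}.

{n0, n1}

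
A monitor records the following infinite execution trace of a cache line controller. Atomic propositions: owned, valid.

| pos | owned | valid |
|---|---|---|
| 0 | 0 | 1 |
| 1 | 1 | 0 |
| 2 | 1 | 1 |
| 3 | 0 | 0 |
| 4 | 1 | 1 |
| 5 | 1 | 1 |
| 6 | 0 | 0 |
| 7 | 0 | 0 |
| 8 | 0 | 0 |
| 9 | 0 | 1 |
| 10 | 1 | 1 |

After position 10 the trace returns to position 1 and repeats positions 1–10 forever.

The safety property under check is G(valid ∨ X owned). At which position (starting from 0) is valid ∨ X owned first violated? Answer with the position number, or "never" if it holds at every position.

6

Check valid ∨ X owned at each position in order: 0 ✓, 1 ✓, 2 ✓, 3 ✓, 4 ✓, 5 ✓.
At position 6 the labels are {} and the next position 7 has {}, so valid ∨ X owned is false there. This is the first violation.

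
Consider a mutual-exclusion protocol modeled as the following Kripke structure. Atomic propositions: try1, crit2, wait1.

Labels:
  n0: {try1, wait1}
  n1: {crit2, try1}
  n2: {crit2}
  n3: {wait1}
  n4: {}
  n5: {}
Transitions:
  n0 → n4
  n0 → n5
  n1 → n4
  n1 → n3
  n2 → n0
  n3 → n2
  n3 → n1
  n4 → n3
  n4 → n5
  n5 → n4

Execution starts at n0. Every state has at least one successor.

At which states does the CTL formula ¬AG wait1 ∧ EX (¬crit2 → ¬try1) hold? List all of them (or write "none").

{n0, n1, n3, n4, n5}

States satisfying wait1: {n0, n3}.
States satisfying AG wait1: ∅.
States satisfying ¬AG wait1: {n0, n1, n2, n3, n4, n5}.
States satisfying ¬crit2 → ¬try1: {n1, n2, n3, n4, n5}.
States satisfying EX (¬crit2 → ¬try1): {n0, n1, n3, n4, n5}.
States satisfying ¬AG wait1 ∧ EX (¬crit2 → ¬try1): {n0, n1, n3, n4, n5}.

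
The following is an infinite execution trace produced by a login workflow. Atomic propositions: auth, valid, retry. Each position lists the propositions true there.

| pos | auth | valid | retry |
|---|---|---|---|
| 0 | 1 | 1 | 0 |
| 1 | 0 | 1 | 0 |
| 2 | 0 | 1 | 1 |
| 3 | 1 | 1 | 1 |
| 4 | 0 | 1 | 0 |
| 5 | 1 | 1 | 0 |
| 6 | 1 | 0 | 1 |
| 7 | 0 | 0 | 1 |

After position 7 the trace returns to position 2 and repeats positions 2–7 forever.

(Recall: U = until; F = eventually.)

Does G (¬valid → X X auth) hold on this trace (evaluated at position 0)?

No

¬valid → X X auth must hold at every position from 0 onward. It fails at position 6, so G (¬valid → X X auth) is false.
Positions where ¬valid holds: 6, 7.
Check X X auth at each: 6→fails, 7→ok.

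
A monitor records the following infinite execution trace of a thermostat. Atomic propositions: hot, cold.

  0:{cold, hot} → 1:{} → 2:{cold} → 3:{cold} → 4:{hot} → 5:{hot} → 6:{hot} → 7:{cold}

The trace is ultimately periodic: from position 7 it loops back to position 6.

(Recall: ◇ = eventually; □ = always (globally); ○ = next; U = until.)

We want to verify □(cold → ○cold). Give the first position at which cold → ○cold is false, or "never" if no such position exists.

0

At position 0 the labels are {cold, hot} and the next position 1 has {}, so cold → ○cold is false there. This is the first violation.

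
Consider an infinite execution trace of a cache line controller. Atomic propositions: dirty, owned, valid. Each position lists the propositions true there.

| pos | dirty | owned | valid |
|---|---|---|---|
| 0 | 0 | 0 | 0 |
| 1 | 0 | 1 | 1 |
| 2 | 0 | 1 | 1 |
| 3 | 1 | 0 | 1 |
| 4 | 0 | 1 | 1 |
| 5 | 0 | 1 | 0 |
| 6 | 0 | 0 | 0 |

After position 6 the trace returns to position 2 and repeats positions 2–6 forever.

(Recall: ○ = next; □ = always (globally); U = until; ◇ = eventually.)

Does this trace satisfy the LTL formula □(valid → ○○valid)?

Does not hold

valid → ○○valid must hold at every position from 0 onward. It fails at position 3, so □(valid → ○○valid) is false.
Positions where valid holds: 1, 2, 3, 4.
Check ○○valid at each: 1→ok, 2→ok, 3→fails, 4→fails.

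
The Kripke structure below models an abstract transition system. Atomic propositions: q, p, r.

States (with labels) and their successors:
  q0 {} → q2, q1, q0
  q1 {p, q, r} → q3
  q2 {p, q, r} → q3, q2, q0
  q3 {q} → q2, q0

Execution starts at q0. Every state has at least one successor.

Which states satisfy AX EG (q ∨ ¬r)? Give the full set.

States satisfying EG (q ∨ ¬r): {q0, q1, q2, q3}.
States satisfying AX EG (q ∨ ¬r): {q0, q1, q2, q3}.

{q0, q1, q2, q3}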